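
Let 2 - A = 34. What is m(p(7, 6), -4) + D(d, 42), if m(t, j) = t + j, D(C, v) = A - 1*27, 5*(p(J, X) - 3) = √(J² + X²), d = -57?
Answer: -60 + √85/5 ≈ -58.156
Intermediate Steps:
A = -32 (A = 2 - 1*34 = 2 - 34 = -32)
p(J, X) = 3 + √(J² + X²)/5
D(C, v) = -59 (D(C, v) = -32 - 1*27 = -32 - 27 = -59)
m(t, j) = j + t
m(p(7, 6), -4) + D(d, 42) = (-4 + (3 + √(7² + 6²)/5)) - 59 = (-4 + (3 + √(49 + 36)/5)) - 59 = (-4 + (3 + √85/5)) - 59 = (-1 + √85/5) - 59 = -60 + √85/5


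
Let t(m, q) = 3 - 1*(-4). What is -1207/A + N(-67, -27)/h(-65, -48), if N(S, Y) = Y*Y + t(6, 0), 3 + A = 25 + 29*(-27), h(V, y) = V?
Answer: -481641/49465 ≈ -9.7370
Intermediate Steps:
t(m, q) = 7 (t(m, q) = 3 + 4 = 7)
A = -761 (A = -3 + (25 + 29*(-27)) = -3 + (25 - 783) = -3 - 758 = -761)
N(S, Y) = 7 + Y**2 (N(S, Y) = Y*Y + 7 = Y**2 + 7 = 7 + Y**2)
-1207/A + N(-67, -27)/h(-65, -48) = -1207/(-761) + (7 + (-27)**2)/(-65) = -1207*(-1/761) + (7 + 729)*(-1/65) = 1207/761 + 736*(-1/65) = 1207/761 - 736/65 = -481641/49465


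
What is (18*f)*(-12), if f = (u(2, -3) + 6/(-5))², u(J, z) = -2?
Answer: -55296/25 ≈ -2211.8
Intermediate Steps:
f = 256/25 (f = (-2 + 6/(-5))² = (-2 + 6*(-⅕))² = (-2 - 6/5)² = (-16/5)² = 256/25 ≈ 10.240)
(18*f)*(-12) = (18*(256/25))*(-12) = (4608/25)*(-12) = -55296/25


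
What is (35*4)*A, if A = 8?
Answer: 1120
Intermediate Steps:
(35*4)*A = (35*4)*8 = 140*8 = 1120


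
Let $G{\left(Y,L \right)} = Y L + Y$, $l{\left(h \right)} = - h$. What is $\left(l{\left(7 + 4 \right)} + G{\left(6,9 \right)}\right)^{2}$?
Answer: $2401$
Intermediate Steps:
$G{\left(Y,L \right)} = Y + L Y$ ($G{\left(Y,L \right)} = L Y + Y = Y + L Y$)
$\left(l{\left(7 + 4 \right)} + G{\left(6,9 \right)}\right)^{2} = \left(- (7 + 4) + 6 \left(1 + 9\right)\right)^{2} = \left(\left(-1\right) 11 + 6 \cdot 10\right)^{2} = \left(-11 + 60\right)^{2} = 49^{2} = 2401$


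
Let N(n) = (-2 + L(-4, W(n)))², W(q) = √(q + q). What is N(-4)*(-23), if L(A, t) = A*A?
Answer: -4508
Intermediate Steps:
W(q) = √2*√q (W(q) = √(2*q) = √2*√q)
L(A, t) = A²
N(n) = 196 (N(n) = (-2 + (-4)²)² = (-2 + 16)² = 14² = 196)
N(-4)*(-23) = 196*(-23) = -4508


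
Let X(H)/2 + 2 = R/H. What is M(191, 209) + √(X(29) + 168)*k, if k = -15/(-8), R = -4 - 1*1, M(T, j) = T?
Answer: 191 + 15*√137634/232 ≈ 214.99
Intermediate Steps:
R = -5 (R = -4 - 1 = -5)
X(H) = -4 - 10/H (X(H) = -4 + 2*(-5/H) = -4 - 10/H)
k = 15/8 (k = -15*(-⅛) = 15/8 ≈ 1.8750)
M(191, 209) + √(X(29) + 168)*k = 191 + √((-4 - 10/29) + 168)*(15/8) = 191 + √(-126/29 + 168)*(15/8) = 191 + √(4746/29)*(15/8) = 191 + (√137634/29)*(15/8) = 191 + 15*√137634/232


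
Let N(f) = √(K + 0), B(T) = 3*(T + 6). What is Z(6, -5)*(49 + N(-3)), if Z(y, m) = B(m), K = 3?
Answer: 147 + 3*√3 ≈ 152.20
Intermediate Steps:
B(T) = 18 + 3*T (B(T) = 3*(6 + T) = 18 + 3*T)
Z(y, m) = 18 + 3*m
N(f) = √3 (N(f) = √(3 + 0) = √3)
Z(6, -5)*(49 + N(-3)) = (18 + 3*(-5))*(49 + √3) = (18 - 15)*(49 + √3) = 3*(49 + √3) = 147 + 3*√3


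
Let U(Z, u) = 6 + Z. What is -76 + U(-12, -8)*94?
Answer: -640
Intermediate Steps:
-76 + U(-12, -8)*94 = -76 + (6 - 12)*94 = -76 - 6*94 = -76 - 564 = -640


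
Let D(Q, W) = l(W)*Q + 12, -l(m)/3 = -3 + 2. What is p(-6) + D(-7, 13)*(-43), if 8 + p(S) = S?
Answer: 373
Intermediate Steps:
l(m) = 3 (l(m) = -3*(-3 + 2) = -3*(-1) = 3)
p(S) = -8 + S
D(Q, W) = 12 + 3*Q (D(Q, W) = 3*Q + 12 = 12 + 3*Q)
p(-6) + D(-7, 13)*(-43) = (-8 - 6) + (12 + 3*(-7))*(-43) = -14 + (12 - 21)*(-43) = -14 - 9*(-43) = -14 + 387 = 373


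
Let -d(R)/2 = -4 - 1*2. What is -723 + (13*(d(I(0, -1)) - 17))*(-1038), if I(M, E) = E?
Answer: 66747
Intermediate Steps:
d(R) = 12 (d(R) = -2*(-4 - 1*2) = -2*(-4 - 2) = -2*(-6) = 12)
-723 + (13*(d(I(0, -1)) - 17))*(-1038) = -723 + (13*(12 - 17))*(-1038) = -723 + (13*(-5))*(-1038) = -723 - 65*(-1038) = -723 + 67470 = 66747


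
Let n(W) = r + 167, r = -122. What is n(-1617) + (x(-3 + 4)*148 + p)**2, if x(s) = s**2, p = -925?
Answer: 603774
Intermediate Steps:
n(W) = 45 (n(W) = -122 + 167 = 45)
n(-1617) + (x(-3 + 4)*148 + p)**2 = 45 + ((-3 + 4)**2*148 - 925)**2 = 45 + (1**2*148 - 925)**2 = 45 + (1*148 - 925)**2 = 45 + (148 - 925)**2 = 45 + (-777)**2 = 45 + 603729 = 603774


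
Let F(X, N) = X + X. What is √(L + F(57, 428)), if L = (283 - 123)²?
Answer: √25714 ≈ 160.36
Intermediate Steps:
F(X, N) = 2*X
L = 25600 (L = 160² = 25600)
√(L + F(57, 428)) = √(25600 + 2*57) = √(25600 + 114) = √25714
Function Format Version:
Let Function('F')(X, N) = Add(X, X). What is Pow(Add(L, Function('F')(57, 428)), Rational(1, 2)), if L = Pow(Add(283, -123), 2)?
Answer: Pow(25714, Rational(1, 2)) ≈ 160.36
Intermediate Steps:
Function('F')(X, N) = Mul(2, X)
L = 25600 (L = Pow(160, 2) = 25600)
Pow(Add(L, Function('F')(57, 428)), Rational(1, 2)) = Pow(Add(25600, Mul(2, 57)), Rational(1, 2)) = Pow(Add(25600, 114), Rational(1, 2)) = Pow(25714, Rational(1, 2))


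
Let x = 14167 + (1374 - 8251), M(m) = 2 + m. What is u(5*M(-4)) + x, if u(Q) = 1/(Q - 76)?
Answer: 626939/86 ≈ 7290.0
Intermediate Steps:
u(Q) = 1/(-76 + Q)
x = 7290 (x = 14167 - 6877 = 7290)
u(5*M(-4)) + x = 1/(-76 + 5*(2 - 4)) + 7290 = 1/(-76 + 5*(-2)) + 7290 = 1/(-76 - 10) + 7290 = 1/(-86) + 7290 = -1/86 + 7290 = 626939/86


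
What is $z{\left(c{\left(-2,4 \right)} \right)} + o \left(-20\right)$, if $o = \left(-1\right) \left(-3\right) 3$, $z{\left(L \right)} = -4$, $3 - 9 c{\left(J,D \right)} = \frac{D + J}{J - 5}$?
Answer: $-184$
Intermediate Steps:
$c{\left(J,D \right)} = \frac{1}{3} - \frac{D + J}{9 \left(-5 + J\right)}$ ($c{\left(J,D \right)} = \frac{1}{3} - \frac{\left(D + J\right) \frac{1}{J - 5}}{9} = \frac{1}{3} - \frac{\left(D + J\right) \frac{1}{-5 + J}}{9} = \frac{1}{3} - \frac{\frac{1}{-5 + J} \left(D + J\right)}{9} = \frac{1}{3} - \frac{D + J}{9 \left(-5 + J\right)}$)
$o = 9$ ($o = 3 \cdot 3 = 9$)
$z{\left(c{\left(-2,4 \right)} \right)} + o \left(-20\right) = -4 + 9 \left(-20\right) = -4 - 180 = -184$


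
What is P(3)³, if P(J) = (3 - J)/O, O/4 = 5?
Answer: 0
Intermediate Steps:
O = 20 (O = 4*5 = 20)
P(J) = 3/20 - J/20 (P(J) = (3 - J)/20 = (3 - J)*(1/20) = 3/20 - J/20)
P(3)³ = (3/20 - 1/20*3)³ = (3/20 - 3/20)³ = 0³ = 0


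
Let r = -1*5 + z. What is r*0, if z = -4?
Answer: 0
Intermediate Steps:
r = -9 (r = -1*5 - 4 = -5 - 4 = -9)
r*0 = -9*0 = 0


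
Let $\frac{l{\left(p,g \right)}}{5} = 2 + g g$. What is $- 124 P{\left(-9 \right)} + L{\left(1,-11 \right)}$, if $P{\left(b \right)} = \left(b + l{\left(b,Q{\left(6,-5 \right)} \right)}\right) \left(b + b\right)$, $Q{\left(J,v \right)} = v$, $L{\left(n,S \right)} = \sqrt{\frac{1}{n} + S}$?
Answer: $281232 + i \sqrt{10} \approx 2.8123 \cdot 10^{5} + 3.1623 i$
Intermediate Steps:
$L{\left(n,S \right)} = \sqrt{S + \frac{1}{n}}$
$l{\left(p,g \right)} = 10 + 5 g^{2}$ ($l{\left(p,g \right)} = 5 \left(2 + g g\right) = 5 \left(2 + g^{2}\right) = 10 + 5 g^{2}$)
$P{\left(b \right)} = 2 b \left(135 + b\right)$ ($P{\left(b \right)} = \left(b + \left(10 + 5 \left(-5\right)^{2}\right)\right) \left(b + b\right) = \left(b + \left(10 + 5 \cdot 25\right)\right) 2 b = \left(b + \left(10 + 125\right)\right) 2 b = \left(b + 135\right) 2 b = \left(135 + b\right) 2 b = 2 b \left(135 + b\right)$)
$- 124 P{\left(-9 \right)} + L{\left(1,-11 \right)} = - 124 \cdot 2 \left(-9\right) \left(135 - 9\right) + \sqrt{-11 + 1^{-1}} = - 124 \cdot 2 \left(-9\right) 126 + \sqrt{-11 + 1} = \left(-124\right) \left(-2268\right) + \sqrt{-10} = 281232 + i \sqrt{10}$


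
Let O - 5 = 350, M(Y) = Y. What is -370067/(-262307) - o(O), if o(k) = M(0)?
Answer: 370067/262307 ≈ 1.4108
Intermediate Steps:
O = 355 (O = 5 + 350 = 355)
o(k) = 0
-370067/(-262307) - o(O) = -370067/(-262307) - 1*0 = -370067*(-1/262307) + 0 = 370067/262307 + 0 = 370067/262307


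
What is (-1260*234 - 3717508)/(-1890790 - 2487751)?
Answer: 4012348/4378541 ≈ 0.91637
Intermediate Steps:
(-1260*234 - 3717508)/(-1890790 - 2487751) = (-294840 - 3717508)/(-4378541) = -4012348*(-1/4378541) = 4012348/4378541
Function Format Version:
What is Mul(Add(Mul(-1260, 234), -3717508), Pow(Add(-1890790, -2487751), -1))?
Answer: Rational(4012348, 4378541) ≈ 0.91637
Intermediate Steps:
Mul(Add(Mul(-1260, 234), -3717508), Pow(Add(-1890790, -2487751), -1)) = Mul(Add(-294840, -3717508), Pow(-4378541, -1)) = Mul(-4012348, Rational(-1, 4378541)) = Rational(4012348, 4378541)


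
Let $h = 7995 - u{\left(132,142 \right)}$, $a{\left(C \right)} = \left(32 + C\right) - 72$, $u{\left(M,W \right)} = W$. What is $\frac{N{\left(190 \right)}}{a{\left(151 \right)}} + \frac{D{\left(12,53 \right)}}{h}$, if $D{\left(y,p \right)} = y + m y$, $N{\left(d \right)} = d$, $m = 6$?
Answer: $\frac{1501394}{871683} \approx 1.7224$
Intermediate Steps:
$D{\left(y,p \right)} = 7 y$ ($D{\left(y,p \right)} = y + 6 y = 7 y$)
$a{\left(C \right)} = -40 + C$
$h = 7853$ ($h = 7995 - 142 = 7853$)
$\frac{N{\left(190 \right)}}{a{\left(151 \right)}} + \frac{D{\left(12,53 \right)}}{h} = \frac{190}{-40 + 151} + \frac{7 \cdot 12}{7853} = \frac{190}{111} + 84 \cdot \frac{1}{7853} = 190 \cdot \frac{1}{111} + \frac{84}{7853} = \frac{190}{111} + \frac{84}{7853} = \frac{1501394}{871683}$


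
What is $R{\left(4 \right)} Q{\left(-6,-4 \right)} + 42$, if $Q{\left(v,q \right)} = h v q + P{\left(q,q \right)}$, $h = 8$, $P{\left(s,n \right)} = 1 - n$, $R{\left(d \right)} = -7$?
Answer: $-1337$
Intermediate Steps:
$Q{\left(v,q \right)} = 1 - q + 8 q v$ ($Q{\left(v,q \right)} = 8 v q - \left(-1 + q\right) = 8 q v - \left(-1 + q\right) = 1 - q + 8 q v$)
$R{\left(4 \right)} Q{\left(-6,-4 \right)} + 42 = - 7 \left(1 - -4 + 8 \left(-4\right) \left(-6\right)\right) + 42 = - 7 \left(1 + 4 + 192\right) + 42 = \left(-7\right) 197 + 42 = -1379 + 42 = -1337$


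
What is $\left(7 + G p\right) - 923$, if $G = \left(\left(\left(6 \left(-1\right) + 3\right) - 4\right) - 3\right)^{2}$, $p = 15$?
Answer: $584$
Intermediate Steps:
$G = 100$ ($G = \left(\left(\left(-6 + 3\right) - 4\right) - 3\right)^{2} = \left(\left(-3 - 4\right) - 3\right)^{2} = \left(-7 - 3\right)^{2} = \left(-10\right)^{2} = 100$)
$\left(7 + G p\right) - 923 = \left(7 + 100 \cdot 15\right) - 923 = \left(7 + 1500\right) - 923 = 1507 - 923 = 584$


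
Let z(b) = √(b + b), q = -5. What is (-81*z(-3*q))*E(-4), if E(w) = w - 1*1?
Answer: 405*√30 ≈ 2218.3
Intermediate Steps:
z(b) = √2*√b (z(b) = √(2*b) = √2*√b)
E(w) = -1 + w (E(w) = w - 1 = -1 + w)
(-81*z(-3*q))*E(-4) = (-81*√2*√(-3*(-5)))*(-1 - 4) = -81*√2*√15*(-5) = -81*√30*(-5) = 405*√30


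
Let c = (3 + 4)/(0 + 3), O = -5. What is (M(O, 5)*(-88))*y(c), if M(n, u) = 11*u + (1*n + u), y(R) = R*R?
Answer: -237160/9 ≈ -26351.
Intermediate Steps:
c = 7/3 ≈ 2.3333
y(R) = R²
M(n, u) = n + 12*u (M(n, u) = 11*u + (n + u) = n + 12*u)
(M(O, 5)*(-88))*y(c) = ((-5 + 12*5)*(-88))*(7/3)² = ((-5 + 60)*(-88))*(49/9) = (55*(-88))*(49/9) = -4840*49/9 = -237160/9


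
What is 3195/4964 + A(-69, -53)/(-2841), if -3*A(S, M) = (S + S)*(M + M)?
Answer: 33281459/14102724 ≈ 2.3599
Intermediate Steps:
A(S, M) = -4*M*S/3 (A(S, M) = -(S + S)*(M + M)/3 = -2*S*2*M/3 = -4*M*S/3)
3195/4964 + A(-69, -53)/(-2841) = 3195/4964 - 4/3*(-53)*(-69)/(-2841) = 3195*(1/4964) - 4876*(-1/2841) = 3195/4964 + 4876/2841 = 33281459/14102724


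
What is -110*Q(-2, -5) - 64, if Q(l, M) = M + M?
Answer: 1036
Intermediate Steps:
Q(l, M) = 2*M
-110*Q(-2, -5) - 64 = -220*(-5) - 64 = -110*(-10) - 64 = 1100 - 64 = 1036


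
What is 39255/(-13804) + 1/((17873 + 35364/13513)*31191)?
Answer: -295758407212107713/104003287625292132 ≈ -2.8437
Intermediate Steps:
39255/(-13804) + 1/((17873 + 35364/13513)*31191) = 39255*(-1/13804) + (1/31191)/(17873 + 35364*(1/13513)) = -39255/13804 + (1/31191)/(17873 + 35364/13513) = -39255/13804 + (1/31191)/(241553213/13513) = -39255/13804 + (13513/241553213)*(1/31191) = -39255/13804 + 13513/7534286266683 = -295758407212107713/104003287625292132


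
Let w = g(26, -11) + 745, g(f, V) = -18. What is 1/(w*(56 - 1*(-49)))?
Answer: 1/76335 ≈ 1.3100e-5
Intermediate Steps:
w = 727 (w = -18 + 745 = 727)
1/(w*(56 - 1*(-49))) = 1/(727*(56 - 1*(-49))) = 1/(727*(56 + 49)) = 1/(727*105) = 1/76335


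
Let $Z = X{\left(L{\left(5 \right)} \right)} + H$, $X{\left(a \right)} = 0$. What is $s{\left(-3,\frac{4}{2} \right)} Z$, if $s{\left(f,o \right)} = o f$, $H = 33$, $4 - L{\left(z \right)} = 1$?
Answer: $-198$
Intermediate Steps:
$L{\left(z \right)} = 3$ ($L{\left(z \right)} = 4 - 1 = 3$)
$s{\left(f,o \right)} = f o$
$Z = 33$ ($Z = 0 + 33 = 33$)
$s{\left(-3,\frac{4}{2} \right)} Z = - 3 \cdot \frac{4}{2} \cdot 33 = - 3 \cdot 4 \cdot \frac{1}{2} \cdot 33 = \left(-3\right) 2 \cdot 33 = \left(-6\right) 33 = -198$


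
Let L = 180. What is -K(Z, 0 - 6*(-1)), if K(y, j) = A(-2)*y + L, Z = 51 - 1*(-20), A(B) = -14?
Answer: 814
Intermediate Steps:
Z = 71 (Z = 51 + 20 = 71)
K(y, j) = 180 - 14*y (K(y, j) = -14*y + 180 = 180 - 14*y)
-K(Z, 0 - 6*(-1)) = -(180 - 14*71) = -(180 - 994) = -1*(-814) = 814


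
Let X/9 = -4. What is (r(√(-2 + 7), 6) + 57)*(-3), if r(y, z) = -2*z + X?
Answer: -27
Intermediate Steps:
X = -36 (X = 9*(-4) = -36)
r(y, z) = -36 - 2*z (r(y, z) = -2*z - 36 = -36 - 2*z)
(r(√(-2 + 7), 6) + 57)*(-3) = ((-36 - 2*6) + 57)*(-3) = ((-36 - 12) + 57)*(-3) = (-48 + 57)*(-3) = 9*(-3) = -27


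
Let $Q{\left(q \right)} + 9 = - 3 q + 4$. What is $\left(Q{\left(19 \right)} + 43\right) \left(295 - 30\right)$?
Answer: $-5035$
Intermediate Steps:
$Q{\left(q \right)} = -5 - 3 q$ ($Q{\left(q \right)} = -9 - \left(-4 + 3 q\right) = -5 - 3 q$)
$\left(Q{\left(19 \right)} + 43\right) \left(295 - 30\right) = \left(\left(-5 - 57\right) + 43\right) \left(295 - 30\right) = \left(\left(-5 - 57\right) + 43\right) 265 = \left(-62 + 43\right) 265 = \left(-19\right) 265 = -5035$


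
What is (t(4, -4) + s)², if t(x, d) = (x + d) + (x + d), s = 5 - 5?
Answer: 0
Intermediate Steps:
s = 0
t(x, d) = 2*d + 2*x (t(x, d) = (d + x) + (d + x) = 2*d + 2*x)
(t(4, -4) + s)² = ((2*(-4) + 2*4) + 0)² = ((-8 + 8) + 0)² = (0 + 0)² = 0² = 0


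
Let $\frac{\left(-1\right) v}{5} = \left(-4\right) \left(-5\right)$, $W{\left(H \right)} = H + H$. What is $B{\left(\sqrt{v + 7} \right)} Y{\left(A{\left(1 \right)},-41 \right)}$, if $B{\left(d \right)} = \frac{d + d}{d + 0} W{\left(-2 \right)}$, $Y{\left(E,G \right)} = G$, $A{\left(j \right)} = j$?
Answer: $328$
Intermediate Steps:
$W{\left(H \right)} = 2 H$
$v = -100$ ($v = - 5 \left(\left(-4\right) \left(-5\right)\right) = \left(-5\right) 20 = -100$)
$B{\left(d \right)} = -8$ ($B{\left(d \right)} = \frac{d + d}{d + 0} \cdot 2 \left(-2\right) = \frac{2 d}{d} \left(-4\right) = 2 \left(-4\right) = -8$)
$B{\left(\sqrt{v + 7} \right)} Y{\left(A{\left(1 \right)},-41 \right)} = \left(-8\right) \left(-41\right) = 328$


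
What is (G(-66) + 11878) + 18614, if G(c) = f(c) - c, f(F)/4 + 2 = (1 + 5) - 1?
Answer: 30570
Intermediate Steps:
f(F) = 12 (f(F) = -8 + 4*((1 + 5) - 1) = -8 + 4*(6 - 1) = -8 + 4*5 = -8 + 20 = 12)
G(c) = 12 - c
(G(-66) + 11878) + 18614 = ((12 - 1*(-66)) + 11878) + 18614 = ((12 + 66) + 11878) + 18614 = (78 + 11878) + 18614 = 11956 + 18614 = 30570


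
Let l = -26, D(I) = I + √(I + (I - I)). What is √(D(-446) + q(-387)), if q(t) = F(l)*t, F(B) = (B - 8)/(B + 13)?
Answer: √(-246428 + 169*I*√446)/13 ≈ 0.27652 + 38.187*I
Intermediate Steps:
D(I) = I + √I (D(I) = I + √(I + 0) = I + √I)
F(B) = (-8 + B)/(13 + B)
q(t) = 34*t/13 (q(t) = ((-8 - 26)/(13 - 26))*t = (-34/(-13))*t = (-1/13*(-34))*t = 34*t/13)
√(D(-446) + q(-387)) = √((-446 + √(-446)) + (34/13)*(-387)) = √((-446 + I*√446) - 13158/13) = √(-18956/13 + I*√446)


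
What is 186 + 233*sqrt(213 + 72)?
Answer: 186 + 233*sqrt(285) ≈ 4119.5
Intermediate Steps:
186 + 233*sqrt(213 + 72) = 186 + 233*sqrt(285)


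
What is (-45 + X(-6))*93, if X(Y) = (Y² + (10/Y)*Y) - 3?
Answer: -186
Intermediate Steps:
X(Y) = 7 + Y² (X(Y) = (Y² + 10) - 3 = (10 + Y²) - 3 = 7 + Y²)
(-45 + X(-6))*93 = (-45 + (7 + (-6)²))*93 = (-45 + (7 + 36))*93 = (-45 + 43)*93 = -2*93 = -186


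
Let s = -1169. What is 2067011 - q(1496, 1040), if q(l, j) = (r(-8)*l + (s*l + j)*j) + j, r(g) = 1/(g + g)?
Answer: 3639522849/2 ≈ 1.8198e+9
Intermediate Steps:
r(g) = 1/(2*g)
q(l, j) = j - l/16 + j*(j - 1169*l) (q(l, j) = (((½)/(-8))*l + (-1169*l + j)*j) + j = (((½)*(-⅛))*l + (j - 1169*l)*j) + j = (-l/16 + j*(j - 1169*l)) + j = j - l/16 + j*(j - 1169*l))
2067011 - q(1496, 1040) = 2067011 - (1040 + 1040² - 1/16*1496 - 1169*1040*1496) = 2067011 - (1040 + 1081600 - 187/2 - 1818776960) = 2067011 - 1*(-3635388827/2) = 2067011 + 3635388827/2 = 3639522849/2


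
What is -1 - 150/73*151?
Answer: -22723/73 ≈ -311.27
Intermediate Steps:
-1 - 150/73*151 = -1 - 22650/73 = -22723/73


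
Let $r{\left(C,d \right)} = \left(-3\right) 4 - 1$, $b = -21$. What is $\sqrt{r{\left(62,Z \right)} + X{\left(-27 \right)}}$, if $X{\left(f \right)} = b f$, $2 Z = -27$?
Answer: $\sqrt{554} \approx 23.537$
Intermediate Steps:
$Z = - \frac{27}{2}$ ($Z = \frac{1}{2} \left(-27\right) = - \frac{27}{2} \approx -13.5$)
$r{\left(C,d \right)} = -13$ ($r{\left(C,d \right)} = -12 - 1 = -13$)
$X{\left(f \right)} = - 21 f$
$\sqrt{r{\left(62,Z \right)} + X{\left(-27 \right)}} = \sqrt{-13 - -567} = \sqrt{-13 + 567} = \sqrt{554}$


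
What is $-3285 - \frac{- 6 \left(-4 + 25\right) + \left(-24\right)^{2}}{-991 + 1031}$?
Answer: $- \frac{13185}{4} \approx -3296.3$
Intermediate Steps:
$-3285 - \frac{- 6 \left(-4 + 25\right) + \left(-24\right)^{2}}{-991 + 1031} = -3285 - \frac{\left(-6\right) 21 + 576}{40} = -3285 - \left(-126 + 576\right) \frac{1}{40} = -3285 - 450 \cdot \frac{1}{40} = -3285 - \frac{45}{4} = - \frac{13185}{4}$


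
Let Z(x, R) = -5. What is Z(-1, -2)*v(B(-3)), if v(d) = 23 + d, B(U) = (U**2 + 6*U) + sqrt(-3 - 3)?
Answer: -70 - 5*I*sqrt(6) ≈ -70.0 - 12.247*I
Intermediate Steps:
B(U) = U**2 + 6*U + I*sqrt(6) (B(U) = (U**2 + 6*U) + sqrt(-6) = (U**2 + 6*U) + I*sqrt(6) = U**2 + 6*U + I*sqrt(6))
Z(-1, -2)*v(B(-3)) = -5*(23 + ((-3)**2 + 6*(-3) + I*sqrt(6))) = -5*(23 + (9 - 18 + I*sqrt(6))) = -5*(23 + (-9 + I*sqrt(6))) = -5*(14 + I*sqrt(6)) = -70 - 5*I*sqrt(6)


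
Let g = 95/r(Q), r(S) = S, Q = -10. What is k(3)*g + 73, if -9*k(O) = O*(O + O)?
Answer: 92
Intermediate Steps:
k(O) = -2*O**2/9 (k(O) = -O*(O + O)/9 = -O*2*O/9 = -2*O**2/9)
g = -19/2 (g = 95/(-10) = 95*(-1/10) = -19/2 ≈ -9.5000)
k(3)*g + 73 = -2/9*3**2*(-19/2) + 73 = -2/9*9*(-19/2) + 73 = -2*(-19/2) + 73 = 19 + 73 = 92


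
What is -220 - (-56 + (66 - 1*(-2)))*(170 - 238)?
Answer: 596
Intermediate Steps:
-220 - (-56 + (66 - 1*(-2)))*(170 - 238) = -220 - (-56 + (66 + 2))*(-68) = -220 - (-56 + 68)*(-68) = -220 - 12*(-68) = -220 - 1*(-816) = -220 + 816 = 596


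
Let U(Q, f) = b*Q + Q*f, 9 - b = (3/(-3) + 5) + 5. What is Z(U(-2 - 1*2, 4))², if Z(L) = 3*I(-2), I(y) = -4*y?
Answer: 576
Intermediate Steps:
b = 0 (b = 9 - ((3/(-3) + 5) + 5) = 9 - ((3*(-⅓) + 5) + 5) = 9 - ((-1 + 5) + 5) = 9 - (4 + 5) = 9 - 1*9 = 9 - 9 = 0)
U(Q, f) = Q*f (U(Q, f) = 0*Q + Q*f = 0 + Q*f = Q*f)
Z(L) = 24 (Z(L) = 3*(-4*(-2)) = 3*8 = 24)
Z(U(-2 - 1*2, 4))² = 24² = 576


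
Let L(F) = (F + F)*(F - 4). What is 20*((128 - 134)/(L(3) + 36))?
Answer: -4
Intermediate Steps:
L(F) = 2*F*(-4 + F) (L(F) = (2*F)*(-4 + F) = 2*F*(-4 + F))
20*((128 - 134)/(L(3) + 36)) = 20*((128 - 134)/(2*3*(-4 + 3) + 36)) = 20*(-6/(2*3*(-1) + 36)) = 20*(-6/(-6 + 36)) = 20*(-6/30) = 20*(-6*1/30) = 20*(-⅕) = -4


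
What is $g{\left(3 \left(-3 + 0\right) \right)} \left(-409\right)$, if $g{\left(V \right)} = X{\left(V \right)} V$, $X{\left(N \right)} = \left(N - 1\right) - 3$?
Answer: $-47853$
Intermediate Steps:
$X{\left(N \right)} = -4 + N$ ($X{\left(N \right)} = \left(-1 + N\right) - 3 = -4 + N$)
$g{\left(V \right)} = V \left(-4 + V\right)$ ($g{\left(V \right)} = \left(-4 + V\right) V = V \left(-4 + V\right)$)
$g{\left(3 \left(-3 + 0\right) \right)} \left(-409\right) = 3 \left(-3 + 0\right) \left(-4 + 3 \left(-3 + 0\right)\right) \left(-409\right) = 3 \left(-3\right) \left(-4 + 3 \left(-3\right)\right) \left(-409\right) = - 9 \left(-4 - 9\right) \left(-409\right) = \left(-9\right) \left(-13\right) \left(-409\right) = 117 \left(-409\right) = -47853$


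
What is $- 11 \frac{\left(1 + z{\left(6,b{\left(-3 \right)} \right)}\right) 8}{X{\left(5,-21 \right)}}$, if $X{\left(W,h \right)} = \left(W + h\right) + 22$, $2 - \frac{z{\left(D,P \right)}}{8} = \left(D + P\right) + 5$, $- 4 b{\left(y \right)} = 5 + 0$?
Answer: $\frac{2684}{3} \approx 894.67$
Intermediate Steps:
$b{\left(y \right)} = - \frac{5}{4}$ ($b{\left(y \right)} = - \frac{5 + 0}{4} = \left(- \frac{1}{4}\right) 5 = - \frac{5}{4}$)
$z{\left(D,P \right)} = -24 - 8 D - 8 P$ ($z{\left(D,P \right)} = 16 - 8 \left(\left(D + P\right) + 5\right) = 16 - 8 \left(5 + D + P\right) = 16 - \left(40 + 8 D + 8 P\right) = -24 - 8 D - 8 P$)
$X{\left(W,h \right)} = 22 + W + h$
$- 11 \frac{\left(1 + z{\left(6,b{\left(-3 \right)} \right)}\right) 8}{X{\left(5,-21 \right)}} = - 11 \frac{\left(1 - 62\right) 8}{22 + 5 - 21} = - 11 \frac{\left(1 - 62\right) 8}{6} = - 11 \left(1 - 62\right) 8 \cdot \frac{1}{6} = - 11 \left(-61\right) 8 \cdot \frac{1}{6} = - 11 \left(\left(-488\right) \frac{1}{6}\right) = \left(-11\right) \left(- \frac{244}{3}\right) = \frac{2684}{3}$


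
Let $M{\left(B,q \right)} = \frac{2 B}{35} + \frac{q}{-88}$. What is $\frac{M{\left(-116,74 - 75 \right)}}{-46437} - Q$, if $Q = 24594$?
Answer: $- \frac{3517580439859}{143025960} \approx -24594.0$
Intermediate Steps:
$M{\left(B,q \right)} = - \frac{q}{88} + \frac{2 B}{35}$ ($M{\left(B,q \right)} = 2 B \frac{1}{35} + q \left(- \frac{1}{88}\right) = \frac{2 B}{35} - \frac{q}{88} = - \frac{q}{88} + \frac{2 B}{35}$)
$\frac{M{\left(-116,74 - 75 \right)}}{-46437} - Q = \frac{- \frac{74 - 75}{88} + \frac{2}{35} \left(-116\right)}{-46437} - 24594 = \left(\left(- \frac{1}{88}\right) \left(-1\right) - \frac{232}{35}\right) \left(- \frac{1}{46437}\right) - 24594 = \left(\frac{1}{88} - \frac{232}{35}\right) \left(- \frac{1}{46437}\right) - 24594 = \left(- \frac{20381}{3080}\right) \left(- \frac{1}{46437}\right) - 24594 = \frac{20381}{143025960} - 24594 = - \frac{3517580439859}{143025960}$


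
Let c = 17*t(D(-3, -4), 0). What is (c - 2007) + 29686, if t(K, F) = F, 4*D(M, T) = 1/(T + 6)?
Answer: 27679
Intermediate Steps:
D(M, T) = 1/(4*(6 + T)) (D(M, T) = 1/(4*(T + 6)) = 1/(4*(6 + T)))
c = 0 (c = 17*0 = 0)
(c - 2007) + 29686 = (0 - 2007) + 29686 = -2007 + 29686 = 27679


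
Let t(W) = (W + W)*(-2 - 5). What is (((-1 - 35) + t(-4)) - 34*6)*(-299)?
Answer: 55016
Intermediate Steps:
t(W) = -14*W (t(W) = (2*W)*(-7) = -14*W)
(((-1 - 35) + t(-4)) - 34*6)*(-299) = (((-1 - 35) - 14*(-4)) - 34*6)*(-299) = ((-36 + 56) - 204)*(-299) = (20 - 204)*(-299) = -184*(-299) = 55016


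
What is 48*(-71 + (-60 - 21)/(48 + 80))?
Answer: -27507/8 ≈ -3438.4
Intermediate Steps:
48*(-71 + (-60 - 21)/(48 + 80)) = 48*(-71 - 81/128) = 48*(-9169/128) = -27507/8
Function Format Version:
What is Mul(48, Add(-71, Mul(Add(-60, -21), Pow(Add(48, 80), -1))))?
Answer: Rational(-27507, 8) ≈ -3438.4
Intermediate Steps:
Mul(48, Add(-71, Mul(Add(-60, -21), Pow(Add(48, 80), -1)))) = Mul(48, Add(-71, Mul(-81, Pow(128, -1)))) = Mul(48, Add(-71, Mul(-81, Rational(1, 128)))) = Mul(48, Add(-71, Rational(-81, 128))) = Mul(48, Rational(-9169, 128)) = Rational(-27507, 8)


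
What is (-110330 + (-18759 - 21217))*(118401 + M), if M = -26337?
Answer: -13837771584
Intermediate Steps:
(-110330 + (-18759 - 21217))*(118401 + M) = (-110330 + (-18759 - 21217))*(118401 - 26337) = (-110330 - 39976)*92064 = -150306*92064 = -13837771584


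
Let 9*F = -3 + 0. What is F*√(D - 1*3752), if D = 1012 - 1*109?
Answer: -I*√2849/3 ≈ -17.792*I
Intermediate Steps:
D = 903 (D = 1012 - 109 = 903)
F = -⅓ (F = (-3 + 0)/9 = (⅑)*(-3) = -⅓ ≈ -0.33333)
F*√(D - 1*3752) = -√(903 - 1*3752)/3 = -√(903 - 3752)/3 = -I*√2849/3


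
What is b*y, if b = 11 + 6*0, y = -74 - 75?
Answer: -1639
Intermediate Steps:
y = -149
b = 11 (b = 11 + 0 = 11)
b*y = 11*(-149) = -1639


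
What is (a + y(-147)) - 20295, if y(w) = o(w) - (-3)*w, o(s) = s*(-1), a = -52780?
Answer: -73369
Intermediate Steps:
o(s) = -s
y(w) = 2*w (y(w) = -w - (-3)*w = -w + 3*w = 2*w)
(a + y(-147)) - 20295 = (-52780 + 2*(-147)) - 20295 = (-52780 - 294) - 20295 = -53074 - 20295 = -73369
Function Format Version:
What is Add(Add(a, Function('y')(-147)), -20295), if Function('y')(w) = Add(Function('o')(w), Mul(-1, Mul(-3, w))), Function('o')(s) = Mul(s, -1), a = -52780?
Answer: -73369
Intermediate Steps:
Function('o')(s) = Mul(-1, s)
Function('y')(w) = Mul(2, w) (Function('y')(w) = Add(Mul(-1, w), Mul(-1, Mul(-3, w))) = Add(Mul(-1, w), Mul(3, w)) = Mul(2, w))
Add(Add(a, Function('y')(-147)), -20295) = Add(Add(-52780, Mul(2, -147)), -20295) = Add(Add(-52780, -294), -20295) = Add(-53074, -20295) = -73369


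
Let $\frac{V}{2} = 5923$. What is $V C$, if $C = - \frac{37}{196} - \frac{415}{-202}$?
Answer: $\frac{218754159}{9898} \approx 22101.0$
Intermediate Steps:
$V = 11846$ ($V = 2 \cdot 5923 = 11846$)
$C = \frac{36933}{19796}$ ($C = \left(-37\right) \frac{1}{196} - - \frac{415}{202} = - \frac{37}{196} + \frac{415}{202} = \frac{36933}{19796} \approx 1.8657$)
$V C = 11846 \cdot \frac{36933}{19796} = \frac{218754159}{9898}$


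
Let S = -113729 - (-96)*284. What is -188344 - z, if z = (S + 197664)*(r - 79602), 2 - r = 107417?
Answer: 20795915039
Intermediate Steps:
r = -107415 (r = 2 - 1*107417 = 2 - 107417 = -107415)
S = -86465 (S = -113729 - 1*(-27264) = -113729 + 27264 = -86465)
z = -20796103383 (z = (-86465 + 197664)*(-107415 - 79602) = 111199*(-187017) = -20796103383)
-188344 - z = -188344 - 1*(-20796103383) = -188344 + 20796103383 = 20795915039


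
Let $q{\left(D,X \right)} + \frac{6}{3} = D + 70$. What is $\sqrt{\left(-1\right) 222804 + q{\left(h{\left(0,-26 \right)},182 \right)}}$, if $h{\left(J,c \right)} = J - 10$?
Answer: $i \sqrt{222746} \approx 471.96 i$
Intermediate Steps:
$h{\left(J,c \right)} = -10 + J$
$q{\left(D,X \right)} = 68 + D$ ($q{\left(D,X \right)} = -2 + \left(D + 70\right) = -2 + \left(70 + D\right) = 68 + D$)
$\sqrt{\left(-1\right) 222804 + q{\left(h{\left(0,-26 \right)},182 \right)}} = \sqrt{\left(-1\right) 222804 + \left(68 + \left(-10 + 0\right)\right)} = \sqrt{-222804 + \left(68 - 10\right)} = \sqrt{-222804 + 58} = \sqrt{-222746} = i \sqrt{222746}$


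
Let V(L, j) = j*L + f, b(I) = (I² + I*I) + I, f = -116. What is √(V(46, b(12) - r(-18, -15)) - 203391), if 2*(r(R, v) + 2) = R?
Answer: I*√189201 ≈ 434.97*I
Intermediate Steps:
r(R, v) = -2 + R/2
b(I) = I + 2*I² (b(I) = (I² + I²) + I = 2*I² + I = I + 2*I²)
V(L, j) = -116 + L*j (V(L, j) = j*L - 116 = L*j - 116 = -116 + L*j)
√(V(46, b(12) - r(-18, -15)) - 203391) = √((-116 + 46*(12*(1 + 2*12) - (-2 + (½)*(-18)))) - 203391) = √((-116 + 46*(12*(1 + 24) - (-2 - 9))) - 203391) = √((-116 + 46*(12*25 - 1*(-11))) - 203391) = √((-116 + 46*(300 + 11)) - 203391) = √((-116 + 46*311) - 203391) = √((-116 + 14306) - 203391) = √(14190 - 203391) = √(-189201) = I*√189201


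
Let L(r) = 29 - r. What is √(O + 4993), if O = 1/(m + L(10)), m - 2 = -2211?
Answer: √23946925110/2190 ≈ 70.661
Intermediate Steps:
m = -2209 (m = 2 - 2211 = -2209)
O = -1/2190 (O = 1/(-2209 + (29 - 1*10)) = 1/(-2209 + (29 - 10)) = 1/(-2209 + 19) = 1/(-2190) = -1/2190 ≈ -0.00045662)
√(O + 4993) = √(-1/2190 + 4993) = √(10934669/2190) = √23946925110/2190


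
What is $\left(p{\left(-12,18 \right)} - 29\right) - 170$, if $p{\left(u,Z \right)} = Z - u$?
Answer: $-169$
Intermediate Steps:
$\left(p{\left(-12,18 \right)} - 29\right) - 170 = \left(\left(18 - -12\right) - 29\right) - 170 = \left(\left(18 + 12\right) - 29\right) - 170 = \left(30 - 29\right) - 170 = 1 - 170 = -169$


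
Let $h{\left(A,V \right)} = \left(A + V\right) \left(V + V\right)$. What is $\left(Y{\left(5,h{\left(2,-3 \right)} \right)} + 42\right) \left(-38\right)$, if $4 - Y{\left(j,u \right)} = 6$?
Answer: $-1520$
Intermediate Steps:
$h{\left(A,V \right)} = 2 V \left(A + V\right)$ ($h{\left(A,V \right)} = \left(A + V\right) 2 V = 2 V \left(A + V\right)$)
$Y{\left(j,u \right)} = -2$ ($Y{\left(j,u \right)} = 4 - 6 = -2$)
$\left(Y{\left(5,h{\left(2,-3 \right)} \right)} + 42\right) \left(-38\right) = \left(-2 + 42\right) \left(-38\right) = 40 \left(-38\right) = -1520$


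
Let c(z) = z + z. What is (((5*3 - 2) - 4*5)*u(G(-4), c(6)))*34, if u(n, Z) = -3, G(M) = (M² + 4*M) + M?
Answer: 714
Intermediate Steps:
c(z) = 2*z
G(M) = M² + 5*M
(((5*3 - 2) - 4*5)*u(G(-4), c(6)))*34 = (((5*3 - 2) - 4*5)*(-3))*34 = (((15 - 2) - 20)*(-3))*34 = ((13 - 20)*(-3))*34 = -7*(-3)*34 = 21*34 = 714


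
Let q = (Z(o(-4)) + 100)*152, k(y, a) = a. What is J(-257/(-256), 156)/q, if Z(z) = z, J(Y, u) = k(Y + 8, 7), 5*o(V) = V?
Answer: 35/75392 ≈ 0.00046424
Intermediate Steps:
o(V) = V/5
J(Y, u) = 7
q = 75392/5 (q = ((⅕)*(-4) + 100)*152 = (-⅘ + 100)*152 = (496/5)*152 = 75392/5 ≈ 15078.)
J(-257/(-256), 156)/q = 7/(75392/5) = 7*(5/75392) = 35/75392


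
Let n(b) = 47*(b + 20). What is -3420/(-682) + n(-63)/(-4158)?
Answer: 709031/128898 ≈ 5.5007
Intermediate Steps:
n(b) = 940 + 47*b (n(b) = 47*(20 + b) = 940 + 47*b)
-3420/(-682) + n(-63)/(-4158) = -3420/(-682) + (940 + 47*(-63))/(-4158) = -3420*(-1/682) + (940 - 2961)*(-1/4158) = 1710/341 - 2021*(-1/4158) = 1710/341 + 2021/4158 = 709031/128898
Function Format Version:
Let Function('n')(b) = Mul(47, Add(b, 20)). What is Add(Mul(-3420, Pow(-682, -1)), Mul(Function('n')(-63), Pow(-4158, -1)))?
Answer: Rational(709031, 128898) ≈ 5.5007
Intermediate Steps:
Function('n')(b) = Add(940, Mul(47, b)) (Function('n')(b) = Mul(47, Add(20, b)) = Add(940, Mul(47, b)))
Add(Mul(-3420, Pow(-682, -1)), Mul(Function('n')(-63), Pow(-4158, -1))) = Add(Mul(-3420, Pow(-682, -1)), Mul(Add(940, Mul(47, -63)), Pow(-4158, -1))) = Add(Mul(-3420, Rational(-1, 682)), Mul(Add(940, -2961), Rational(-1, 4158))) = Add(Rational(1710, 341), Mul(-2021, Rational(-1, 4158))) = Add(Rational(1710, 341), Rational(2021, 4158)) = Rational(709031, 128898)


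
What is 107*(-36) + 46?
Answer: -3806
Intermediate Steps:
107*(-36) + 46 = -3852 + 46 = -3806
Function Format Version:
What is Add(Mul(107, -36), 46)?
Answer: -3806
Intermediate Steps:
Add(Mul(107, -36), 46) = Add(-3852, 46) = -3806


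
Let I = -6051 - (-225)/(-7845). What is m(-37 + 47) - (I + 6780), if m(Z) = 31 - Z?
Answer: -370269/523 ≈ -707.97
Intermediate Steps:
I = -3164688/523 (I = -6051 - (-225)*(-1)/7845 = -6051 - 1*15/523 = -6051 - 15/523 = -3164688/523 ≈ -6051.0)
m(-37 + 47) - (I + 6780) = (31 - (-37 + 47)) - (-3164688/523 + 6780) = (31 - 1*10) - 1*381252/523 = (31 - 10) - 381252/523 = 21 - 381252/523 = -370269/523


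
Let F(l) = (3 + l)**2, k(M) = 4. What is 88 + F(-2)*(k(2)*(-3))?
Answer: 76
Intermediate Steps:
88 + F(-2)*(k(2)*(-3)) = 88 + (3 - 2)**2*(4*(-3)) = 88 + 1**2*(-12) = 88 + 1*(-12) = 88 - 12 = 76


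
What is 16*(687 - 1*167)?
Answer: 8320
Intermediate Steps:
16*(687 - 1*167) = 16*(687 - 167) = 16*520 = 8320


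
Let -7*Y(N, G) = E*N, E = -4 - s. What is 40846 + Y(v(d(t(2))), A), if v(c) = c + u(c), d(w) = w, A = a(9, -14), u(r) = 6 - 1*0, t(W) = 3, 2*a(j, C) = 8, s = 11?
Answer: 286057/7 ≈ 40865.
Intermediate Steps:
a(j, C) = 4 (a(j, C) = (½)*8 = 4)
u(r) = 6 (u(r) = 6 + 0 = 6)
E = -15 (E = -4 - 1*11 = -4 - 11 = -15)
A = 4
v(c) = 6 + c (v(c) = c + 6 = 6 + c)
Y(N, G) = 15*N/7 (Y(N, G) = -(-15)*N/7 = 15*N/7)
40846 + Y(v(d(t(2))), A) = 40846 + 15*(6 + 3)/7 = 40846 + (15/7)*9 = 40846 + 135/7 = 286057/7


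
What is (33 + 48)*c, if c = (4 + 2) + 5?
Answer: 891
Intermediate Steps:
c = 11 (c = 6 + 5 = 11)
(33 + 48)*c = (33 + 48)*11 = 81*11 = 891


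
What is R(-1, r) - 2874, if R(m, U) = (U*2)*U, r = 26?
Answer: -1522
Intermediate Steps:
R(m, U) = 2*U² (R(m, U) = (2*U)*U = 2*U²)
R(-1, r) - 2874 = 2*26² - 2874 = 2*676 - 2874 = 1352 - 2874 = -1522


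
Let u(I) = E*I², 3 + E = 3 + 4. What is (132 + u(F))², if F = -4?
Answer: 38416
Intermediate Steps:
E = 4 (E = -3 + (3 + 4) = -3 + 7 = 4)
u(I) = 4*I²
(132 + u(F))² = (132 + 4*(-4)²)² = (132 + 4*16)² = (132 + 64)² = 196² = 38416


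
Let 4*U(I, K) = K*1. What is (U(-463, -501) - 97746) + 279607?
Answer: 726943/4 ≈ 1.8174e+5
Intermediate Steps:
U(I, K) = K/4 (U(I, K) = (K*1)/4 = K/4)
(U(-463, -501) - 97746) + 279607 = ((¼)*(-501) - 97746) + 279607 = (-501/4 - 97746) + 279607 = -391485/4 + 279607 = 726943/4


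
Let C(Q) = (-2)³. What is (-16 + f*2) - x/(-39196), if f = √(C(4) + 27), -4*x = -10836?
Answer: -624427/39196 + 2*√19 ≈ -7.2131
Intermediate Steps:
C(Q) = -8
x = 2709 (x = -¼*(-10836) = 2709)
f = √19 (f = √(-8 + 27) = √19 ≈ 4.3589)
(-16 + f*2) - x/(-39196) = (-16 + √19*2) - 2709/(-39196) = (-16 + 2*√19) - 2709*(-1)/39196 = (-16 + 2*√19) - 1*(-2709/39196) = (-16 + 2*√19) + 2709/39196 = -624427/39196 + 2*√19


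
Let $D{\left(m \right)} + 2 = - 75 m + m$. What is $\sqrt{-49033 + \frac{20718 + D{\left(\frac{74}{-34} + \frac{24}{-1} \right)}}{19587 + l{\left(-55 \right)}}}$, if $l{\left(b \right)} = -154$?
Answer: $\frac{i \sqrt{5351255469927771}}{330361} \approx 221.43 i$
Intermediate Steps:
$D{\left(m \right)} = -2 - 74 m$ ($D{\left(m \right)} = -2 + \left(- 75 m + m\right) = -2 - 74 m$)
$\sqrt{-49033 + \frac{20718 + D{\left(\frac{74}{-34} + \frac{24}{-1} \right)}}{19587 + l{\left(-55 \right)}}} = \sqrt{-49033 + \frac{20718 - \left(2 + 74 \left(\frac{74}{-34} + \frac{24}{-1}\right)\right)}{19587 - 154}} = \sqrt{-49033 + \frac{20718 - \left(2 + 74 \left(74 \left(- \frac{1}{34}\right) + 24 \left(-1\right)\right)\right)}{19433}} = \sqrt{-49033 + \left(20718 - \left(2 + 74 \left(- \frac{37}{17} - 24\right)\right)\right) \frac{1}{19433}} = \sqrt{-49033 + \left(20718 - - \frac{32896}{17}\right) \frac{1}{19433}} = \sqrt{-49033 + \left(20718 + \left(-2 + \frac{32930}{17}\right)\right) \frac{1}{19433}} = \sqrt{-49033 + \left(20718 + \frac{32896}{17}\right) \frac{1}{19433}} = \sqrt{-49033 + \frac{385102}{17} \cdot \frac{1}{19433}} = \sqrt{-49033 + \frac{385102}{330361}} = \sqrt{- \frac{16198205811}{330361}} = \frac{i \sqrt{5351255469927771}}{330361}$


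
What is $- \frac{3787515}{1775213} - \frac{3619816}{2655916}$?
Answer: $- \frac{4121316527387}{1178704152527} \approx -3.4965$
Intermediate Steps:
$- \frac{3787515}{1775213} - \frac{3619816}{2655916} = \left(-3787515\right) \frac{1}{1775213} - \frac{904954}{663979} = - \frac{3787515}{1775213} - \frac{904954}{663979} = - \frac{4121316527387}{1178704152527}$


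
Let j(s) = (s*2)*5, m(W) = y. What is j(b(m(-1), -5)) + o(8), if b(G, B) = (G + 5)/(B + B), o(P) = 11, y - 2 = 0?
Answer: 4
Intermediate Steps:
y = 2 (y = 2 + 0 = 2)
m(W) = 2
b(G, B) = (5 + G)/(2*B) (b(G, B) = (5 + G)/((2*B)) = (5 + G)*(1/(2*B)) = (5 + G)/(2*B))
j(s) = 10*s (j(s) = (2*s)*5 = 10*s)
j(b(m(-1), -5)) + o(8) = 10*((1/2)*(5 + 2)/(-5)) + 11 = 10*((1/2)*(-1/5)*7) + 11 = 10*(-7/10) + 11 = -7 + 11 = 4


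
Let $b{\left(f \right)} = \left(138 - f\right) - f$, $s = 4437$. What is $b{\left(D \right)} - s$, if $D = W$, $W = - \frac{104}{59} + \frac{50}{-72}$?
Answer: $- \frac{4560319}{1062} \approx -4294.1$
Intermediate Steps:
$W = - \frac{5219}{2124}$ ($W = \left(-104\right) \frac{1}{59} + 50 \left(- \frac{1}{72}\right) = - \frac{104}{59} - \frac{25}{36} = - \frac{5219}{2124} \approx -2.4572$)
$D = - \frac{5219}{2124} \approx -2.4572$
$b{\left(f \right)} = 138 - 2 f$
$b{\left(D \right)} - s = \left(138 - - \frac{5219}{1062}\right) - 4437 = \left(138 + \frac{5219}{1062}\right) - 4437 = \frac{151775}{1062} - 4437 = - \frac{4560319}{1062}$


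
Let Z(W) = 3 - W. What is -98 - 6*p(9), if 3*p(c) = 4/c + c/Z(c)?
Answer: -863/9 ≈ -95.889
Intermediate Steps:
p(c) = 4/(3*c) + c/(3*(3 - c)) (p(c) = (4/c + c/(3 - c))/3 = 4/(3*c) + c/(3*(3 - c)))
-98 - 6*p(9) = -98 - 2*(-12 - 1*9² + 4*9)/(9*(-3 + 9)) = -98 - 2*(-12 - 1*81 + 36)/(9*6) = -98 - 2*(-12 - 81 + 36)/(9*6) = -98 - 2*(-57)/(9*6) = -98 - 6*(-19/54) = -98 + 19/9 = -863/9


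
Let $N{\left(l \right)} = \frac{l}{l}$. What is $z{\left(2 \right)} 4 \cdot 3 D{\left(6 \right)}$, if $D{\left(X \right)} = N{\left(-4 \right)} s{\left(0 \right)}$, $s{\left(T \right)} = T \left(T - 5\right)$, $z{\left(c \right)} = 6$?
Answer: $0$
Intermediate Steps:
$N{\left(l \right)} = 1$
$s{\left(T \right)} = T \left(-5 + T\right)$
$D{\left(X \right)} = 0$ ($D{\left(X \right)} = 1 \cdot 0 \left(-5 + 0\right) = 1 \cdot 0 \left(-5\right) = 1 \cdot 0 = 0$)
$z{\left(2 \right)} 4 \cdot 3 D{\left(6 \right)} = 6 \cdot 4 \cdot 3 \cdot 0 = 6 \cdot 12 \cdot 0 = 72 \cdot 0 = 0$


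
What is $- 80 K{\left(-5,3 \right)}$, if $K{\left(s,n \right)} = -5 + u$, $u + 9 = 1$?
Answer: $1040$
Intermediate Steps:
$u = -8$ ($u = -9 + 1 = -8$)
$K{\left(s,n \right)} = -13$ ($K{\left(s,n \right)} = -5 - 8 = -13$)
$- 80 K{\left(-5,3 \right)} = \left(-80\right) \left(-13\right) = 1040$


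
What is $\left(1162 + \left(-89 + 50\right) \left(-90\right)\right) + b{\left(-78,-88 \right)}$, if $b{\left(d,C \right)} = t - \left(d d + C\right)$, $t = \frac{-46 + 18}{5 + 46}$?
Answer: $- \frac{67552}{51} \approx -1324.5$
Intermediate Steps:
$t = - \frac{28}{51} \approx -0.54902$
$b{\left(d,C \right)} = - \frac{28}{51} - C - d^{2}$ ($b{\left(d,C \right)} = - \frac{28}{51} - \left(d d + C\right) = - \frac{28}{51} - \left(d^{2} + C\right) = - \frac{28}{51} - \left(C + d^{2}\right) = - \frac{28}{51} - C - d^{2}$)
$\left(1162 + \left(-89 + 50\right) \left(-90\right)\right) + b{\left(-78,-88 \right)} = \left(1162 + \left(-89 + 50\right) \left(-90\right)\right) - \frac{305824}{51} = \left(1162 - -3510\right) - \frac{305824}{51} = \left(1162 + 3510\right) - \frac{305824}{51} = 4672 - \frac{305824}{51} = - \frac{67552}{51}$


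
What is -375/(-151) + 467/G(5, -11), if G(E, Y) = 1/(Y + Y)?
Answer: -1550999/151 ≈ -10272.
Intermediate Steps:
G(E, Y) = 1/(2*Y)
-375/(-151) + 467/G(5, -11) = -375/(-151) + 467/(((½)/(-11))) = -375*(-1/151) + 467/(((½)*(-1/11))) = 375/151 + 467/(-1/22) = 375/151 + 467*(-22) = 375/151 - 10274 = -1550999/151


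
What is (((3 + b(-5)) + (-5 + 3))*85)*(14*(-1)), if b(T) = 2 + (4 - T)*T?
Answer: 49980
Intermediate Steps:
b(T) = 2 + T*(4 - T)
(((3 + b(-5)) + (-5 + 3))*85)*(14*(-1)) = (((3 + (2 - 1*(-5)² + 4*(-5))) + (-5 + 3))*85)*(14*(-1)) = (((3 + (2 - 1*25 - 20)) - 2)*85)*(-14) = (((3 + (2 - 25 - 20)) - 2)*85)*(-14) = (((3 - 43) - 2)*85)*(-14) = ((-40 - 2)*85)*(-14) = -42*85*(-14) = -3570*(-14) = 49980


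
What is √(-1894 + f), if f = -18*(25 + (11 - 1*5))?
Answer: 2*I*√613 ≈ 49.518*I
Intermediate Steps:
f = -558 (f = -18*(25 + (11 - 5)) = -18*(25 + 6) = -18*31 = -558)
√(-1894 + f) = √(-1894 - 558) = √(-2452) = 2*I*√613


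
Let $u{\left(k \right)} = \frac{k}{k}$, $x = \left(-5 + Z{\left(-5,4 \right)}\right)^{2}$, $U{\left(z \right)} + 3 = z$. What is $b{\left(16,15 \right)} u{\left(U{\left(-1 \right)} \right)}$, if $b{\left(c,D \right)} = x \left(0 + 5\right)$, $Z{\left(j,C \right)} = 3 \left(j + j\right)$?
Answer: $6125$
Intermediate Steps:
$U{\left(z \right)} = -3 + z$
$Z{\left(j,C \right)} = 6 j$ ($Z{\left(j,C \right)} = 3 \cdot 2 j = 6 j$)
$x = 1225$ ($x = \left(-5 + 6 \left(-5\right)\right)^{2} = \left(-5 - 30\right)^{2} = \left(-35\right)^{2} = 1225$)
$u{\left(k \right)} = 1$
$b{\left(c,D \right)} = 6125$ ($b{\left(c,D \right)} = 1225 \left(0 + 5\right) = 1225 \cdot 5 = 6125$)
$b{\left(16,15 \right)} u{\left(U{\left(-1 \right)} \right)} = 6125 \cdot 1 = 6125$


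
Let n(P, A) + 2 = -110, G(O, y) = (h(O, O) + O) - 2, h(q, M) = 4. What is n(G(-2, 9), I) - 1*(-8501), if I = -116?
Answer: 8389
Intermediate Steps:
G(O, y) = 2 + O (G(O, y) = (4 + O) - 2 = 2 + O)
n(P, A) = -112 (n(P, A) = -2 - 110 = -112)
n(G(-2, 9), I) - 1*(-8501) = -112 - 1*(-8501) = -112 + 8501 = 8389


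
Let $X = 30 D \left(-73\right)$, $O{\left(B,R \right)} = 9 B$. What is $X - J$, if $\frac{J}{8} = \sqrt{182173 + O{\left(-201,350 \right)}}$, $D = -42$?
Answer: $91980 - 16 \sqrt{45091} \approx 88583.0$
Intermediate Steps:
$X = 91980$ ($X = 30 \left(-42\right) \left(-73\right) = \left(-1260\right) \left(-73\right) = 91980$)
$J = 16 \sqrt{45091}$ ($J = 8 \sqrt{182173 + 9 \left(-201\right)} = 8 \sqrt{182173 - 1809} = 8 \sqrt{180364} = 8 \cdot 2 \sqrt{45091} = 16 \sqrt{45091} \approx 3397.5$)
$X - J = 91980 - 16 \sqrt{45091}$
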